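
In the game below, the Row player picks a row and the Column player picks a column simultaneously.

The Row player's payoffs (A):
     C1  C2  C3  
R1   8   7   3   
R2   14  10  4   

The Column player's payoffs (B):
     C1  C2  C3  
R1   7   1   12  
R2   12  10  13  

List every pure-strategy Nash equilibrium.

(R2, C3)

A profile is a Nash equilibrium when each player is best-responding to the other.
The Row player's best responses — vs C1: R2 (payoff 14); vs C2: R2 (payoff 10); vs C3: R2 (payoff 4).
The Column player's best responses — vs R1: C3 (payoff 12); vs R2: C3 (payoff 13).
The only mutual best response is (R2, C3); neither player gains by switching there.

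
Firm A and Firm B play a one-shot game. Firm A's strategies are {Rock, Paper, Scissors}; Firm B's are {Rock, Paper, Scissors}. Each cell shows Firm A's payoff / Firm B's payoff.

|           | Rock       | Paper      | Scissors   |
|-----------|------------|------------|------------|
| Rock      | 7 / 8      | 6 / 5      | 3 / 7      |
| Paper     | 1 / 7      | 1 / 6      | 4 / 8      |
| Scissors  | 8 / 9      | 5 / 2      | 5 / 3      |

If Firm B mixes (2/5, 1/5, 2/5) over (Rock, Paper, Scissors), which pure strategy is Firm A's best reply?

Compute Firm A's expected payoff from each pure strategy against the given mix.
Rock: (2/5)·7 + (1/5)·6 + (2/5)·3 = 26/5
Paper: (2/5)·1 + (1/5)·1 + (2/5)·4 = 11/5
Scissors: (2/5)·8 + (1/5)·5 + (2/5)·5 = 31/5
Highest expected payoff is 31/5, from Scissors.

Scissors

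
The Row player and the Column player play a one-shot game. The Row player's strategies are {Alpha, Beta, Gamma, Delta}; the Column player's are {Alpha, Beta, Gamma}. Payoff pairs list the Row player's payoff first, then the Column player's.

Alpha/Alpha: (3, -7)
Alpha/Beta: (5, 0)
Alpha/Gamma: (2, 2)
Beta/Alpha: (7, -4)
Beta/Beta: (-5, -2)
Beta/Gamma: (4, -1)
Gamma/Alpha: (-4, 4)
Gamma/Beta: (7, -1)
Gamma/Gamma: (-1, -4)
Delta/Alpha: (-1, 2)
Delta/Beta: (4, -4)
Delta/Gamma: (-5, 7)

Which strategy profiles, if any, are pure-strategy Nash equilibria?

Find each player's best response to every opponent strategy; NE are the intersections.
The Row player's best responses — vs Alpha: Beta (payoff 7); vs Beta: Gamma (payoff 7); vs Gamma: Beta (payoff 4).
The Column player's best responses — vs Alpha: Gamma (payoff 2); vs Beta: Gamma (payoff -1); vs Gamma: Alpha (payoff 4); vs Delta: Gamma (payoff 7).
The only mutual best response is (Beta, Gamma); neither player gains by switching there.

(Beta, Gamma)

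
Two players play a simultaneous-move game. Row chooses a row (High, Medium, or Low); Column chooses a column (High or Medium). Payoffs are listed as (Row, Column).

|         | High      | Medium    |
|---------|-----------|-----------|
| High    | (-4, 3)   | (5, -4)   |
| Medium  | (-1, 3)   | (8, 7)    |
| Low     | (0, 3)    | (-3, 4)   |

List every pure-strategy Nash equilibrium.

(Medium, Medium)

Find each player's best response to every opponent strategy; NE are the intersections.
Row's best responses — vs High: Low (payoff 0); vs Medium: Medium (payoff 8).
Column's best responses — vs High: High (payoff 3); vs Medium: Medium (payoff 7); vs Low: Medium (payoff 4).
The only mutual best response is (Medium, Medium); neither player gains by switching there.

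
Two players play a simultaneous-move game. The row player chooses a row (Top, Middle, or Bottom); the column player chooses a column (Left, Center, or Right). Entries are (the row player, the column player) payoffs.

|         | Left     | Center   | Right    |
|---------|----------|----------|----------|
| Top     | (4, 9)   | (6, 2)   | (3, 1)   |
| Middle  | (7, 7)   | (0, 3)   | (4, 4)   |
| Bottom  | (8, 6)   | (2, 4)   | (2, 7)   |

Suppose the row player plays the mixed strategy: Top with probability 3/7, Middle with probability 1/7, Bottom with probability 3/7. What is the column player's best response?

Left

The column player's best reply maximizes expected payoff against the mix.
Left: (3/7)·9 + (1/7)·7 + (3/7)·6 = 52/7
Center: (3/7)·2 + (1/7)·3 + (3/7)·4 = 3
Right: (3/7)·1 + (1/7)·4 + (3/7)·7 = 4
Highest expected payoff is 52/7, from Left.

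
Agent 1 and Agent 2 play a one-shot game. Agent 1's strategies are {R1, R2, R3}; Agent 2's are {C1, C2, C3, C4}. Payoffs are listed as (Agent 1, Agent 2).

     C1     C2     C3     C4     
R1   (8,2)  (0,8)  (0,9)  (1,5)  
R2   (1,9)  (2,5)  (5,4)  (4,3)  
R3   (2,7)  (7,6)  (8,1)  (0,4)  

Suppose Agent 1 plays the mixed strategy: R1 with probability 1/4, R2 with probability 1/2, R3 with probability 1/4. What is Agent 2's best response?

Agent 2's best reply maximizes expected payoff against the mix.
C1: (1/4)·2 + (1/2)·9 + (1/4)·7 = 27/4
C2: (1/4)·8 + (1/2)·5 + (1/4)·6 = 6
C3: (1/4)·9 + (1/2)·4 + (1/4)·1 = 9/2
C4: (1/4)·5 + (1/2)·3 + (1/4)·4 = 15/4
Highest expected payoff is 27/4, from C1.

C1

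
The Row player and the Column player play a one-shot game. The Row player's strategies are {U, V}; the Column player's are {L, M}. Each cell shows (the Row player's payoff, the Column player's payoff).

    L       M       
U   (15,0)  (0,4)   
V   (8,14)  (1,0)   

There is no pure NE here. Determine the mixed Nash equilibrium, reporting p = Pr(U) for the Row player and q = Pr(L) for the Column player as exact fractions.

p = 7/9, q = 1/8

In a mixed NE each player is indifferent between their pure strategies, so the opponent's mix sets the indifference.
The Column player indifferent between L and M: p·0 + (1−p)·14 = p·4 + (1−p)·0 ⟹ 14 + (-14)p = 0 + 4p ⟹ p = 7/9.
The Row player indifferent between U and V: q·15 + (1−q)·0 = q·8 + (1−q)·1 ⟹ 0 + 15q = 1 + 7q ⟹ q = 1/8.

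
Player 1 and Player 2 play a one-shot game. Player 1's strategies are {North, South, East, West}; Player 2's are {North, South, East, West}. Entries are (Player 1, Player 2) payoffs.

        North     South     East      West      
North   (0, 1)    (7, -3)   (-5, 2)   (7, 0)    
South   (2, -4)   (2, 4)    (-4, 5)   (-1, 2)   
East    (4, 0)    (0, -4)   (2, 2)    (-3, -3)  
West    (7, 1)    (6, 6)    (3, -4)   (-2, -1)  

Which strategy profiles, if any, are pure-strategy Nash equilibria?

Find each player's best response to every opponent strategy; NE are the intersections.
Player 1's best responses — vs North: West (payoff 7); vs South: North (payoff 7); vs East: West (payoff 3); vs West: North (payoff 7).
Player 2's best responses — vs North: East (payoff 2); vs South: East (payoff 5); vs East: East (payoff 2); vs West: South (payoff 6).
No cell has both players best-responding. For instance, Player 1's best reply to East is West, but against West Player 2 prefers South over East.

There is no pure-strategy Nash equilibrium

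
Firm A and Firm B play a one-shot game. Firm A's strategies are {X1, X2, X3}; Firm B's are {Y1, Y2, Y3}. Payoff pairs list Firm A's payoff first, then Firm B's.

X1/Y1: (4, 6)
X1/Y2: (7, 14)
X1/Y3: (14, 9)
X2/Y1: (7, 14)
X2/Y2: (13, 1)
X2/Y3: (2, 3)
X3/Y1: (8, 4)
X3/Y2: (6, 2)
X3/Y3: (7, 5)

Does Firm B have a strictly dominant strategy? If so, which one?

None

A strategy is strictly dominant if it gives Firm B a strictly higher payoff than every other strategy, against every choice by the opponent.
Y1 is not dominant: against X1, Y2 gives 14 > 6.
Y2 is not dominant: against X2, Y1 gives 14 > 1.
Y3 is not dominant: against X1, Y2 gives 14 > 9.
No single strategy is best against every opponent action.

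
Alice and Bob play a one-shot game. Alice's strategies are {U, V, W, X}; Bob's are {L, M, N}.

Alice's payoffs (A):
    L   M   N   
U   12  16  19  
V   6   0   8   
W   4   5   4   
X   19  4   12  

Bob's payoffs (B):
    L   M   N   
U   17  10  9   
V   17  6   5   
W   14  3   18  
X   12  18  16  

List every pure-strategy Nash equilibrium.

Find each player's best response to every opponent strategy; NE are the intersections.
Alice's best responses — vs L: X (payoff 19); vs M: U (payoff 16); vs N: U (payoff 19).
Bob's best responses — vs U: L (payoff 17); vs V: L (payoff 17); vs W: N (payoff 18); vs X: M (payoff 18).
No cell has both players best-responding. For instance, Alice's best reply to L is X, but against X Bob prefers M over L.

There is no pure-strategy Nash equilibrium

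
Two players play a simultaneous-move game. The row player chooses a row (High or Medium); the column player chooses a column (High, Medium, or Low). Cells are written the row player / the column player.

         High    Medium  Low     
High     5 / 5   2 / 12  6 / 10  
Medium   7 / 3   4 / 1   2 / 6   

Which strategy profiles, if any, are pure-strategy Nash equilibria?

There is no pure-strategy Nash equilibrium

Find each player's best response to every opponent strategy; NE are the intersections.
The row player's best responses — vs High: Medium (payoff 7); vs Medium: Medium (payoff 4); vs Low: High (payoff 6).
The column player's best responses — vs High: Medium (payoff 12); vs Medium: Low (payoff 6).
No cell has both players best-responding. For instance, the row player's best reply to Medium is Medium, but against Medium the column player prefers Low over Medium.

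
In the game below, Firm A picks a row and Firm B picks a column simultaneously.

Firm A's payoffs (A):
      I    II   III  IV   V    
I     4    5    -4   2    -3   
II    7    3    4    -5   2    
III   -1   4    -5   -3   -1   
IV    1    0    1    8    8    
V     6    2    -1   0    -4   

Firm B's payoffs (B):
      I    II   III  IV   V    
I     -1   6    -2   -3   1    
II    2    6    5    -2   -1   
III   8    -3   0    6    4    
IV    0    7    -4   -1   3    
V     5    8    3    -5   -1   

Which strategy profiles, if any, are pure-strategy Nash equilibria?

(I, II)

Find each player's best response to every opponent strategy; NE are the intersections.
Firm A's best responses — vs I: II (payoff 7); vs II: I (payoff 5); vs III: II (payoff 4); vs IV: IV (payoff 8); vs V: IV (payoff 8).
Firm B's best responses — vs I: II (payoff 6); vs II: II (payoff 6); vs III: I (payoff 8); vs IV: II (payoff 7); vs V: II (payoff 8).
The only mutual best response is (I, II); neither player gains by switching there.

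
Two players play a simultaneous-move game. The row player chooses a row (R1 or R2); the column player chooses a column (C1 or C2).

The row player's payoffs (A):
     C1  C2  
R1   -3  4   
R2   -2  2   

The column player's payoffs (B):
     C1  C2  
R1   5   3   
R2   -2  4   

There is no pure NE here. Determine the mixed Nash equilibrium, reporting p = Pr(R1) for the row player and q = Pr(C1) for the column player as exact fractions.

p = 3/4, q = 2/3

In a mixed NE each player is indifferent between their pure strategies, so the opponent's mix sets the indifference.
The column player indifferent between C1 and C2: p·5 + (1−p)·(-2) = p·3 + (1−p)·4 ⟹ (-2) + 7p = 4 + (-1)p ⟹ p = 3/4.
The row player indifferent between R1 and R2: q·(-3) + (1−q)·4 = q·(-2) + (1−q)·2 ⟹ 4 + (-7)q = 2 + (-4)q ⟹ q = 2/3.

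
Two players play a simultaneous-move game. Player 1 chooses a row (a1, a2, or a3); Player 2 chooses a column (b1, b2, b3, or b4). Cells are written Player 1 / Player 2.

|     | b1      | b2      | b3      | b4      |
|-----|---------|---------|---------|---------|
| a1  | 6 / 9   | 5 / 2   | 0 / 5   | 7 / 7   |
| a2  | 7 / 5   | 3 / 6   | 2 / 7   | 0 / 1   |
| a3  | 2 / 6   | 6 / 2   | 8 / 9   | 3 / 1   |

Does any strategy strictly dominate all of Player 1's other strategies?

A strategy is strictly dominant if it gives Player 1 a strictly higher payoff than every other strategy, against every choice by the opponent.
a1 is not dominant: against b1, a2 gives 7 > 6.
a2 is not dominant: against b2, a1 gives 5 > 3.
a3 is not dominant: against b1, a1 gives 6 > 2.
No single strategy is best against every opponent action.

None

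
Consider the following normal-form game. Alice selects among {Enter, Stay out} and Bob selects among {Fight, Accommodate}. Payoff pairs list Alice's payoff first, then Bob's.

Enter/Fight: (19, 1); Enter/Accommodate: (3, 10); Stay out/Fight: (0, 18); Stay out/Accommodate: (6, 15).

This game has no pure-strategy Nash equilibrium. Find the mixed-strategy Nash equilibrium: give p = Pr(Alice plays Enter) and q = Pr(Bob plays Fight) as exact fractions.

p = 1/4, q = 3/22

Each player's mixing probability is pinned down by making the *other* player indifferent.
Bob indifferent between Fight and Accommodate: p·1 + (1−p)·18 = p·10 + (1−p)·15 ⟹ 18 + (-17)p = 15 + (-5)p ⟹ p = 1/4.
Alice indifferent between Enter and Stay out: q·19 + (1−q)·3 = q·0 + (1−q)·6 ⟹ 3 + 16q = 6 + (-6)q ⟹ q = 3/22.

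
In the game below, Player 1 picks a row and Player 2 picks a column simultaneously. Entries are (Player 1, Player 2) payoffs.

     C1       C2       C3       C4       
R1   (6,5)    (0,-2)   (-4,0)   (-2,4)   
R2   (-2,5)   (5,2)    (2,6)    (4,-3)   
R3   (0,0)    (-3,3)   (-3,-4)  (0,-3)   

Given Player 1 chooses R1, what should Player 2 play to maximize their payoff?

With Player 1 fixed at R1, Player 2's payoffs are: C1 → 5, C2 → -2, C3 → 0, C4 → 4.
The maximum is 5, achieved by C1.

C1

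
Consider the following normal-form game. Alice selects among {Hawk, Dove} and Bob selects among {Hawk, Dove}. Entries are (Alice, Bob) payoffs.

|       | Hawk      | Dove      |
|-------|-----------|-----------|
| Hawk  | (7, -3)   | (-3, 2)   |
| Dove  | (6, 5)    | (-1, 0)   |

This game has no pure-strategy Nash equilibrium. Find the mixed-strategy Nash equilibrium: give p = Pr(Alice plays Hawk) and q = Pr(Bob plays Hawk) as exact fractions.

p = 1/2, q = 2/3

In a mixed NE each player is indifferent between their pure strategies, so the opponent's mix sets the indifference.
Bob indifferent between Hawk and Dove: p·(-3) + (1−p)·5 = p·2 + (1−p)·0 ⟹ 5 + (-8)p = 0 + 2p ⟹ p = 1/2.
Alice indifferent between Hawk and Dove: q·7 + (1−q)·(-3) = q·6 + (1−q)·(-1) ⟹ (-3) + 10q = (-1) + 7q ⟹ q = 2/3.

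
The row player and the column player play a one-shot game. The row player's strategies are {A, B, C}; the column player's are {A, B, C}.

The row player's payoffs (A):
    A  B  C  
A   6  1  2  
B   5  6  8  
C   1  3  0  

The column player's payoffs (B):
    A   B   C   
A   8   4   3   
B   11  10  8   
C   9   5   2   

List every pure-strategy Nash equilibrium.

Find each player's best response to every opponent strategy; NE are the intersections.
The row player's best responses — vs A: A (payoff 6); vs B: B (payoff 6); vs C: B (payoff 8).
The column player's best responses — vs A: A (payoff 8); vs B: A (payoff 11); vs C: A (payoff 9).
The only mutual best response is (A, A); neither player gains by switching there.

(A, A)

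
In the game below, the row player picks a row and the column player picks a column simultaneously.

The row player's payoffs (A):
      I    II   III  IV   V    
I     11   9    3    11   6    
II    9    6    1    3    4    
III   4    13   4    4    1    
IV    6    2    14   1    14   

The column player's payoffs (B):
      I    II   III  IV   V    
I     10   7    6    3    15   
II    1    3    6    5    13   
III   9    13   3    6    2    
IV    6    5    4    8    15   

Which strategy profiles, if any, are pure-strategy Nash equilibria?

(III, II) and (IV, V)

Check mutual best responses: a cell is a NE iff neither player can gain by unilaterally deviating.
The row player's best responses — vs I: I (payoff 11); vs II: III (payoff 13); vs III: IV (payoff 14); vs IV: I (payoff 11); vs V: IV (payoff 14).
The column player's best responses — vs I: V (payoff 15); vs II: V (payoff 13); vs III: II (payoff 13); vs IV: V (payoff 15).
Mutual best responses occur at (III, II) and (IV, V); at each, neither player gains by switching.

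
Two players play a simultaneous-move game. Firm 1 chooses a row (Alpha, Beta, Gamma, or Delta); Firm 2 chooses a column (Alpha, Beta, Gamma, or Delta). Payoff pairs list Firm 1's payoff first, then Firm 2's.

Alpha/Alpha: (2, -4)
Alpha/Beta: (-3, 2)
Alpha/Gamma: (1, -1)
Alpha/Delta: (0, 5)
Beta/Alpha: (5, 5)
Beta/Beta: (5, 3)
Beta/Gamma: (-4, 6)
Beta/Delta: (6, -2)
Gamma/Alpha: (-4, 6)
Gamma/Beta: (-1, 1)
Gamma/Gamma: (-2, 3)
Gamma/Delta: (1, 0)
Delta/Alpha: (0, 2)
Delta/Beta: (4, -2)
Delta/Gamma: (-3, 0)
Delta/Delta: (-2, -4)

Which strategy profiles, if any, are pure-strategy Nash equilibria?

None

Find each player's best response to every opponent strategy; NE are the intersections.
Firm 1's best responses — vs Alpha: Beta (payoff 5); vs Beta: Beta (payoff 5); vs Gamma: Alpha (payoff 1); vs Delta: Beta (payoff 6).
Firm 2's best responses — vs Alpha: Delta (payoff 5); vs Beta: Gamma (payoff 6); vs Gamma: Alpha (payoff 6); vs Delta: Alpha (payoff 2).
No cell has both players best-responding. For instance, Firm 1's best reply to Beta is Beta, but against Beta Firm 2 prefers Gamma over Beta.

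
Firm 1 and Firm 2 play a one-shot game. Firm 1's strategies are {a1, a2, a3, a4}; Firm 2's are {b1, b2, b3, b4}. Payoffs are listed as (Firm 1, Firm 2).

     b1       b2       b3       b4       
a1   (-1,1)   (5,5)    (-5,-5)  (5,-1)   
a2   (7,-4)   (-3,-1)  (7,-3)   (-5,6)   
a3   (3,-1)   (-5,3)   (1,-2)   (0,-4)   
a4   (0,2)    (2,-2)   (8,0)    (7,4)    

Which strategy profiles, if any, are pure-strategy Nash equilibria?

(a1, b2) and (a4, b4)

A profile is a Nash equilibrium when each player is best-responding to the other.
Firm 1's best responses — vs b1: a2 (payoff 7); vs b2: a1 (payoff 5); vs b3: a4 (payoff 8); vs b4: a4 (payoff 7).
Firm 2's best responses — vs a1: b2 (payoff 5); vs a2: b4 (payoff 6); vs a3: b2 (payoff 3); vs a4: b4 (payoff 4).
Mutual best responses occur at (a1, b2) and (a4, b4); at each, neither player gains by switching.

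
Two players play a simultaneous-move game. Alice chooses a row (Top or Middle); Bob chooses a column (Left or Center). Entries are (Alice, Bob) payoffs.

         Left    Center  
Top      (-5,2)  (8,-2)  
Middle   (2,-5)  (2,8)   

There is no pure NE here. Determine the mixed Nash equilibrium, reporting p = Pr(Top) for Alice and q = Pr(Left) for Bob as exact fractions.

p = 13/17, q = 6/13

In a mixed NE each player is indifferent between their pure strategies, so the opponent's mix sets the indifference.
Bob indifferent between Left and Center: p·2 + (1−p)·(-5) = p·(-2) + (1−p)·8 ⟹ (-5) + 7p = 8 + (-10)p ⟹ p = 13/17.
Alice indifferent between Top and Middle: q·(-5) + (1−q)·8 = q·2 + (1−q)·2 ⟹ 8 + (-13)q = 2 + 0q ⟹ q = 6/13.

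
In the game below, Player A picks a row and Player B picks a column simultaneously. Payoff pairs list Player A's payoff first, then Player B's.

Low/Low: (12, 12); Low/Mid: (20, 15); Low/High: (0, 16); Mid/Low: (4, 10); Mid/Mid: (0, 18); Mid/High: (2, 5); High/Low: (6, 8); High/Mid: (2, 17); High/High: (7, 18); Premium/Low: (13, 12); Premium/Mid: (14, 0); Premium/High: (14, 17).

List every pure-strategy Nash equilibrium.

Check mutual best responses: a cell is a NE iff neither player can gain by unilaterally deviating.
Player A's best responses — vs Low: Premium (payoff 13); vs Mid: Low (payoff 20); vs High: Premium (payoff 14).
Player B's best responses — vs Low: High (payoff 16); vs Mid: Mid (payoff 18); vs High: High (payoff 18); vs Premium: High (payoff 17).
The only mutual best response is (Premium, High); neither player gains by switching there.

(Premium, High)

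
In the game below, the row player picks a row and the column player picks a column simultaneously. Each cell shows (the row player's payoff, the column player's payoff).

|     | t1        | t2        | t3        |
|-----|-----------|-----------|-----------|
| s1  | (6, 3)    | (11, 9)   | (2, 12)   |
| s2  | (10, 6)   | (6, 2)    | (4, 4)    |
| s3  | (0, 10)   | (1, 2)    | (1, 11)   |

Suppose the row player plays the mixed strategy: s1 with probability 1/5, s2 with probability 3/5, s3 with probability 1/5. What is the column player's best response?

Compute the column player's expected payoff from each pure strategy against the given mix.
t1: (1/5)·3 + (3/5)·6 + (1/5)·10 = 31/5
t2: (1/5)·9 + (3/5)·2 + (1/5)·2 = 17/5
t3: (1/5)·12 + (3/5)·4 + (1/5)·11 = 7
Highest expected payoff is 7, from t3.

t3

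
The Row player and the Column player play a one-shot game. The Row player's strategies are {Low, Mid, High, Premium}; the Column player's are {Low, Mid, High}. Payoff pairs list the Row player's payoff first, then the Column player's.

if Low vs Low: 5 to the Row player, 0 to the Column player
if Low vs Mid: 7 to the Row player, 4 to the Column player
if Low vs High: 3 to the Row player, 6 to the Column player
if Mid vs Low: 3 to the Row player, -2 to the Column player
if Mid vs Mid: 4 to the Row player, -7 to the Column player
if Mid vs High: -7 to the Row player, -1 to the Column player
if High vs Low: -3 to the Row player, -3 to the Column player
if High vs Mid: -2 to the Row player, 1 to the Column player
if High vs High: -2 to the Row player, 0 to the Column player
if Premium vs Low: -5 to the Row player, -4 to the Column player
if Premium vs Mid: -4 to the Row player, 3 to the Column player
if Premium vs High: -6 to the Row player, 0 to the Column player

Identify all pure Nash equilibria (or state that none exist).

(Low, High)

A profile is a Nash equilibrium when each player is best-responding to the other.
The Row player's best responses — vs Low: Low (payoff 5); vs Mid: Low (payoff 7); vs High: Low (payoff 3).
The Column player's best responses — vs Low: High (payoff 6); vs Mid: High (payoff -1); vs High: Mid (payoff 1); vs Premium: Mid (payoff 3).
The only mutual best response is (Low, High); neither player gains by switching there.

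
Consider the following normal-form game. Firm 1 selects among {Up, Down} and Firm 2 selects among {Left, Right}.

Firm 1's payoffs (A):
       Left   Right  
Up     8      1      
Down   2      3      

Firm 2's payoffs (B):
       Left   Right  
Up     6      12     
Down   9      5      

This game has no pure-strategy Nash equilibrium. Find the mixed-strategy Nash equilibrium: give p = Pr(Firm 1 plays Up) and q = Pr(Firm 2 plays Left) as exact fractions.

In a mixed NE each player is indifferent between their pure strategies, so the opponent's mix sets the indifference.
Firm 2 indifferent between Left and Right: p·6 + (1−p)·9 = p·12 + (1−p)·5 ⟹ 9 + (-3)p = 5 + 7p ⟹ p = 2/5.
Firm 1 indifferent between Up and Down: q·8 + (1−q)·1 = q·2 + (1−q)·3 ⟹ 1 + 7q = 3 + (-1)q ⟹ q = 1/4.

p = 2/5, q = 1/4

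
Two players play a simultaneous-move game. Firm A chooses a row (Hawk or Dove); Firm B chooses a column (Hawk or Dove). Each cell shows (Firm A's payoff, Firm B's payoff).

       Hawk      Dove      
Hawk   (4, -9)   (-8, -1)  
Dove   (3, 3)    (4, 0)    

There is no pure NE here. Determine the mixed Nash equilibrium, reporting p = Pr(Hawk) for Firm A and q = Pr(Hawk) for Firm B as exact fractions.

p = 3/11, q = 12/13

Each player's mixing probability is pinned down by making the *other* player indifferent.
Firm B indifferent between Hawk and Dove: p·(-9) + (1−p)·3 = p·(-1) + (1−p)·0 ⟹ 3 + (-12)p = 0 + (-1)p ⟹ p = 3/11.
Firm A indifferent between Hawk and Dove: q·4 + (1−q)·(-8) = q·3 + (1−q)·4 ⟹ (-8) + 12q = 4 + (-1)q ⟹ q = 12/13.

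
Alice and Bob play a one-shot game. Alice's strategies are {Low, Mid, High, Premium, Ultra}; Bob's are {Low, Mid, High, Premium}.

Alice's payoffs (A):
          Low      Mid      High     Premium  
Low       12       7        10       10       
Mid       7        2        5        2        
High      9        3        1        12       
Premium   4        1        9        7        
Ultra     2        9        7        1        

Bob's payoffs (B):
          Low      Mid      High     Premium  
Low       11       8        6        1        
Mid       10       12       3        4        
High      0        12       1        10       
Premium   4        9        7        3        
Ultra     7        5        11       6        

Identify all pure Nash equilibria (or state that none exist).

(Low, Low)

Check mutual best responses: a cell is a NE iff neither player can gain by unilaterally deviating.
Alice's best responses — vs Low: Low (payoff 12); vs Mid: Ultra (payoff 9); vs High: Low (payoff 10); vs Premium: High (payoff 12).
Bob's best responses — vs Low: Low (payoff 11); vs Mid: Mid (payoff 12); vs High: Mid (payoff 12); vs Premium: Mid (payoff 9); vs Ultra: High (payoff 11).
The only mutual best response is (Low, Low); neither player gains by switching there.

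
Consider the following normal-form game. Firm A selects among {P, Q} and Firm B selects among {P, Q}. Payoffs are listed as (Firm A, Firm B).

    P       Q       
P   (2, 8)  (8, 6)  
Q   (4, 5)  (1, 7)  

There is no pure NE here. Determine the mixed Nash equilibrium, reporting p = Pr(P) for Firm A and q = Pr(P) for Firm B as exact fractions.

Each player's mixing probability is pinned down by making the *other* player indifferent.
Firm B indifferent between P and Q: p·8 + (1−p)·5 = p·6 + (1−p)·7 ⟹ 5 + 3p = 7 + (-1)p ⟹ p = 1/2.
Firm A indifferent between P and Q: q·2 + (1−q)·8 = q·4 + (1−q)·1 ⟹ 8 + (-6)q = 1 + 3q ⟹ q = 7/9.

p = 1/2, q = 7/9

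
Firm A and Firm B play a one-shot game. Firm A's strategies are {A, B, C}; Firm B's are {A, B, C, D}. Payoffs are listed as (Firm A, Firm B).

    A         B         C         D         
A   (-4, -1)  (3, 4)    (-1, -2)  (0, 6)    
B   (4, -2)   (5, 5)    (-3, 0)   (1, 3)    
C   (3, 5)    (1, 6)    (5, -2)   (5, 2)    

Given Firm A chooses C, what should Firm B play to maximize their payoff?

B

With Firm A fixed at C, Firm B's payoffs are: A → 5, B → 6, C → -2, D → 2.
The maximum is 6, achieved by B.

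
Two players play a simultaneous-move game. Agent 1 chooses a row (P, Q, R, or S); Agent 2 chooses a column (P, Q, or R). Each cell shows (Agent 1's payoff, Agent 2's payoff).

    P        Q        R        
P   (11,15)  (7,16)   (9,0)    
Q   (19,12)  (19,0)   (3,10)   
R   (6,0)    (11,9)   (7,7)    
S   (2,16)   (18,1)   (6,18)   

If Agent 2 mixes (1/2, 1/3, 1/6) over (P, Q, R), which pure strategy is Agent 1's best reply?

Q

Agent 1's best reply maximizes expected payoff against the mix.
P: (1/2)·11 + (1/3)·7 + (1/6)·9 = 28/3
Q: (1/2)·19 + (1/3)·19 + (1/6)·3 = 49/3
R: (1/2)·6 + (1/3)·11 + (1/6)·7 = 47/6
S: (1/2)·2 + (1/3)·18 + (1/6)·6 = 8
Highest expected payoff is 49/3, from Q.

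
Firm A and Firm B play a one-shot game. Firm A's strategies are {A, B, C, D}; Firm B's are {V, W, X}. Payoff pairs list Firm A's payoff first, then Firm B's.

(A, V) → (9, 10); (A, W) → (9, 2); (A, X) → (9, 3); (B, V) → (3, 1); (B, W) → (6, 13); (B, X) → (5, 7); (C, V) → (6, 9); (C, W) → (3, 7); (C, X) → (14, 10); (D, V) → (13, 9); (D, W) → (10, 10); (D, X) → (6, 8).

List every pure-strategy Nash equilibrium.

(C, X) and (D, W)

A profile is a Nash equilibrium when each player is best-responding to the other.
Firm A's best responses — vs V: D (payoff 13); vs W: D (payoff 10); vs X: C (payoff 14).
Firm B's best responses — vs A: V (payoff 10); vs B: W (payoff 13); vs C: X (payoff 10); vs D: W (payoff 10).
Mutual best responses occur at (C, X) and (D, W); at each, neither player gains by switching.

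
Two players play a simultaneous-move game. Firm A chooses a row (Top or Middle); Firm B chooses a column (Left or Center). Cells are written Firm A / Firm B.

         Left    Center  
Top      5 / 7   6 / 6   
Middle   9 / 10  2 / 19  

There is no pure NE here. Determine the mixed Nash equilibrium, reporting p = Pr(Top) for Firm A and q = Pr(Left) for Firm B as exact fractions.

In a mixed NE each player is indifferent between their pure strategies, so the opponent's mix sets the indifference.
Firm B indifferent between Left and Center: p·7 + (1−p)·10 = p·6 + (1−p)·19 ⟹ 10 + (-3)p = 19 + (-13)p ⟹ p = 9/10.
Firm A indifferent between Top and Middle: q·5 + (1−q)·6 = q·9 + (1−q)·2 ⟹ 6 + (-1)q = 2 + 7q ⟹ q = 1/2.

p = 9/10, q = 1/2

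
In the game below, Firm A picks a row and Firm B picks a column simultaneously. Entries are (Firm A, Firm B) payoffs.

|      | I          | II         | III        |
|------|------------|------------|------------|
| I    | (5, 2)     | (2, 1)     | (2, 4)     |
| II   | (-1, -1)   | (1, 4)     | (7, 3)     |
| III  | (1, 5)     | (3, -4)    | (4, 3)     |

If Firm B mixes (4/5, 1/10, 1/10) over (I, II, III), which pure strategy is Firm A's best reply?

Firm A's best reply maximizes expected payoff against the mix.
I: (4/5)·5 + (1/10)·2 + (1/10)·2 = 22/5
II: (4/5)·(-1) + (1/10)·1 + (1/10)·7 = 0
III: (4/5)·1 + (1/10)·3 + (1/10)·4 = 3/2
Highest expected payoff is 22/5, from I.

I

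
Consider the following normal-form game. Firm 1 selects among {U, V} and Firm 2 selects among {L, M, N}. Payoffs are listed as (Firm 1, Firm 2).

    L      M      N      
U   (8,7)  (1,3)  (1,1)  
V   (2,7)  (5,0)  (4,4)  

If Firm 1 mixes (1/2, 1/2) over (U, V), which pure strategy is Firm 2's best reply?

Firm 2's best reply maximizes expected payoff against the mix.
L: (1/2)·7 + (1/2)·7 = 7
M: (1/2)·3 + (1/2)·0 = 3/2
N: (1/2)·1 + (1/2)·4 = 5/2
Highest expected payoff is 7, from L.

L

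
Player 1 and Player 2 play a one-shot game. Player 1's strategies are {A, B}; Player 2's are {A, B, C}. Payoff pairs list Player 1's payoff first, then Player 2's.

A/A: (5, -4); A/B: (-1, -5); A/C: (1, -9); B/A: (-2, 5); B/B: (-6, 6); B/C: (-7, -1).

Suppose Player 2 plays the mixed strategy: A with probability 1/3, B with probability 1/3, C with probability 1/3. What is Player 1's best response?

Player 1's best reply maximizes expected payoff against the mix.
A: (1/3)·5 + (1/3)·(-1) + (1/3)·1 = 5/3
B: (1/3)·(-2) + (1/3)·(-6) + (1/3)·(-7) = -5
Highest expected payoff is 5/3, from A.

A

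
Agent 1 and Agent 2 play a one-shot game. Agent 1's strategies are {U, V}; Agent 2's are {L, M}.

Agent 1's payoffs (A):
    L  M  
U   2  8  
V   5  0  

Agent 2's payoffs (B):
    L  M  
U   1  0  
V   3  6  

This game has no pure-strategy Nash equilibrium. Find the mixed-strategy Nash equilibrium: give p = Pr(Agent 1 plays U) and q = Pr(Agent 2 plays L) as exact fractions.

In a mixed NE each player is indifferent between their pure strategies, so the opponent's mix sets the indifference.
Agent 2 indifferent between L and M: p·1 + (1−p)·3 = p·0 + (1−p)·6 ⟹ 3 + (-2)p = 6 + (-6)p ⟹ p = 3/4.
Agent 1 indifferent between U and V: q·2 + (1−q)·8 = q·5 + (1−q)·0 ⟹ 8 + (-6)q = 0 + 5q ⟹ q = 8/11.

p = 3/4, q = 8/11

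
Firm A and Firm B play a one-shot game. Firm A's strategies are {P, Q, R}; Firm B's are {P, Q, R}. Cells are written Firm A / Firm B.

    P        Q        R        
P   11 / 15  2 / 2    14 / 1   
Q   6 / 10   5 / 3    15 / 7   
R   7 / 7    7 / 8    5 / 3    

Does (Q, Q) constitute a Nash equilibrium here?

No

Holding Firm B at Q: Firm A gets 5 from Q but could get 7 by switching to R. Firm A has a profitable deviation.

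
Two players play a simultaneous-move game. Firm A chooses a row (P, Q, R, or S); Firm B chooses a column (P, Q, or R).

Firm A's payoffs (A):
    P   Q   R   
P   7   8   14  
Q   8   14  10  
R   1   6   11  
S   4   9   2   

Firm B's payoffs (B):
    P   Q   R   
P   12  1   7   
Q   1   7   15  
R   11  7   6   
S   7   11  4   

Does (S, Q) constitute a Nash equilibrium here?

Holding Firm B at Q: Firm A gets 9 from S but could get 14 by switching to Q. Firm A has a profitable deviation.

No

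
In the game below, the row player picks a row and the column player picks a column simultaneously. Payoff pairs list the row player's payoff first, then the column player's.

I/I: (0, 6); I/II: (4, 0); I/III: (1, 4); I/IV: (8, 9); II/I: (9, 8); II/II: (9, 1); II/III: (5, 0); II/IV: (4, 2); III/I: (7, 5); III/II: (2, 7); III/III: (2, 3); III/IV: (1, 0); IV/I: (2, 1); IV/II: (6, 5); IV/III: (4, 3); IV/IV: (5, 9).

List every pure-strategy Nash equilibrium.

A profile is a Nash equilibrium when each player is best-responding to the other.
The row player's best responses — vs I: II (payoff 9); vs II: II (payoff 9); vs III: II (payoff 5); vs IV: I (payoff 8).
The column player's best responses — vs I: IV (payoff 9); vs II: I (payoff 8); vs III: II (payoff 7); vs IV: IV (payoff 9).
Mutual best responses occur at (I, IV) and (II, I); at each, neither player gains by switching.

(I, IV) and (II, I)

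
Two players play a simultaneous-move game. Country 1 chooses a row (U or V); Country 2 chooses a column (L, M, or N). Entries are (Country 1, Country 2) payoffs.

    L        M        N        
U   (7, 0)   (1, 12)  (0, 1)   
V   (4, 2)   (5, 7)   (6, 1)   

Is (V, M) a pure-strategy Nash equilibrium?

Yes

Holding Country 2 at M: Country 1 gets 5 from V, versus 1 from U. No profitable deviation for Country 1.
Holding Country 1 at V: Country 2 gets 7 from M, versus 2 from L, 1 from N. No profitable deviation for Country 2 either.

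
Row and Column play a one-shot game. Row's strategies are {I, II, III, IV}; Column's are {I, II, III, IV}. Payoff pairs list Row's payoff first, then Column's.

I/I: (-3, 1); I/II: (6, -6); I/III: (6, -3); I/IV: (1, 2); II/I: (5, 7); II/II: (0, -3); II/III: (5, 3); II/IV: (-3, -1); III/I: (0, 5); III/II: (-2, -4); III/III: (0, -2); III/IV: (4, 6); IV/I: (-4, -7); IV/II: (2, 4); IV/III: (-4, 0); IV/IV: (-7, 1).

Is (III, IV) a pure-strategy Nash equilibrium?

Holding Column at IV: Row gets 4 from III, versus 1 from I, -3 from II, -7 from IV. No profitable deviation for Row.
Holding Row at III: Column gets 6 from IV, versus 5 from I, -4 from II, -2 from III. No profitable deviation for Column either.

Yes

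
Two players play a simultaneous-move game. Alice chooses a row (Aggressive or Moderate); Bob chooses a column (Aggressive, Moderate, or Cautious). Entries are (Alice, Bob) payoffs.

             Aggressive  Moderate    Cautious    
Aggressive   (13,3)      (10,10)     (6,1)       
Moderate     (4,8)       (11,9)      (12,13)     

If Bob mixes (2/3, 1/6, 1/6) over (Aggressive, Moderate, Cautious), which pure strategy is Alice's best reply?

Compute Alice's expected payoff from each pure strategy against the given mix.
Aggressive: (2/3)·13 + (1/6)·10 + (1/6)·6 = 34/3
Moderate: (2/3)·4 + (1/6)·11 + (1/6)·12 = 13/2
Highest expected payoff is 34/3, from Aggressive.

Aggressive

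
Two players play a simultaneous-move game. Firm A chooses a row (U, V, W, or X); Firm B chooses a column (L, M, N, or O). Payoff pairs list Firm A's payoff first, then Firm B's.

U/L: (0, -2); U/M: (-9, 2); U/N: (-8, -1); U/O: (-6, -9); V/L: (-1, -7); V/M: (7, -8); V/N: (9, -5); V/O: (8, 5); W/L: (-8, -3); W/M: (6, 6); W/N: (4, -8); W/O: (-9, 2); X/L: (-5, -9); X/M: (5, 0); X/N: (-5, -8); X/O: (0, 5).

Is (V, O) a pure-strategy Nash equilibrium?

Holding Firm B at O: Firm A gets 8 from V, versus -6 from U, -9 from W, 0 from X. No profitable deviation for Firm A.
Holding Firm A at V: Firm B gets 5 from O, versus -7 from L, -8 from M, -5 from N. No profitable deviation for Firm B either.

Yes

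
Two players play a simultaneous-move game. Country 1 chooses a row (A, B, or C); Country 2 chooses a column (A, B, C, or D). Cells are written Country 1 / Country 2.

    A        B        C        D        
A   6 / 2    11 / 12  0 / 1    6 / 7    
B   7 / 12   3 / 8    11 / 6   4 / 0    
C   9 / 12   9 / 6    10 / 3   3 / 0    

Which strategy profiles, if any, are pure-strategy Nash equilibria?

(A, B) and (C, A)

Check mutual best responses: a cell is a NE iff neither player can gain by unilaterally deviating.
Country 1's best responses — vs A: C (payoff 9); vs B: A (payoff 11); vs C: B (payoff 11); vs D: A (payoff 6).
Country 2's best responses — vs A: B (payoff 12); vs B: A (payoff 12); vs C: A (payoff 12).
Mutual best responses occur at (A, B) and (C, A); at each, neither player gains by switching.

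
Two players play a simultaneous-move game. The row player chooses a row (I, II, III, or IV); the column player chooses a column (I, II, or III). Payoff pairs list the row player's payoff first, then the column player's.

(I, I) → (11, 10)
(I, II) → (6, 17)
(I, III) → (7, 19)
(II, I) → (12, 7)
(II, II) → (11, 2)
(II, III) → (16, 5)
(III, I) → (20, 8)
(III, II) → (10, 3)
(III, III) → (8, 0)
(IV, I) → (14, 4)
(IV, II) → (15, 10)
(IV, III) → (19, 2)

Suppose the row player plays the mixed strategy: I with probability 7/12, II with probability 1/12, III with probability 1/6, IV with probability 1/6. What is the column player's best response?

II

The column player's best reply maximizes expected payoff against the mix.
I: (7/12)·10 + (1/12)·7 + (1/6)·8 + (1/6)·4 = 101/12
II: (7/12)·17 + (1/12)·2 + (1/6)·3 + (1/6)·10 = 49/4
III: (7/12)·19 + (1/12)·5 + (1/6)·0 + (1/6)·2 = 71/6
Highest expected payoff is 49/4, from II.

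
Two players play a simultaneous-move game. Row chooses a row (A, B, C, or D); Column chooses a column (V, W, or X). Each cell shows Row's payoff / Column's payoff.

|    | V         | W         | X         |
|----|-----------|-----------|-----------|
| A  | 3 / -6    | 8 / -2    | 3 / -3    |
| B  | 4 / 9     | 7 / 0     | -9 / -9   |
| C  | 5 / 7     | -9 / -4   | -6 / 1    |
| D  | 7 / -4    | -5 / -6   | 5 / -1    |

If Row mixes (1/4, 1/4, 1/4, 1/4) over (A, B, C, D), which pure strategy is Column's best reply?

V

Compute Column's expected payoff from each pure strategy against the given mix.
V: (1/4)·(-6) + (1/4)·9 + (1/4)·7 + (1/4)·(-4) = 3/2
W: (1/4)·(-2) + (1/4)·0 + (1/4)·(-4) + (1/4)·(-6) = -3
X: (1/4)·(-3) + (1/4)·(-9) + (1/4)·1 + (1/4)·(-1) = -3
Highest expected payoff is 3/2, from V.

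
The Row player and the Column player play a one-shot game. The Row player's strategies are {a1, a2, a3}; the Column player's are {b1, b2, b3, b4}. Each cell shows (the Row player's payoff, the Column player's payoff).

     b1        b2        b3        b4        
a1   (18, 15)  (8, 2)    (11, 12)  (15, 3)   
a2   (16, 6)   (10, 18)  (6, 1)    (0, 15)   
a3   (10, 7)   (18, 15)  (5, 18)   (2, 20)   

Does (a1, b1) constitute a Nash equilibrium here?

Yes

Holding the Column player at b1: the Row player gets 18 from a1, versus 16 from a2, 10 from a3. No profitable deviation for the Row player.
Holding the Row player at a1: the Column player gets 15 from b1, versus 2 from b2, 12 from b3, 3 from b4. No profitable deviation for the Column player either.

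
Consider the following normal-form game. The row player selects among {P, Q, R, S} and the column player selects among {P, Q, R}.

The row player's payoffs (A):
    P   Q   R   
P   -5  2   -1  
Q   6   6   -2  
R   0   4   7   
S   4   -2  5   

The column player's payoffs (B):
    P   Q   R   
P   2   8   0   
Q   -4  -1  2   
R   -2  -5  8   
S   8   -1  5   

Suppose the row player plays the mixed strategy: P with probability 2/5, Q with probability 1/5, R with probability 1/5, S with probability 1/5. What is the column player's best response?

R

Compute the column player's expected payoff from each pure strategy against the given mix.
P: (2/5)·2 + (1/5)·(-4) + (1/5)·(-2) + (1/5)·8 = 6/5
Q: (2/5)·8 + (1/5)·(-1) + (1/5)·(-5) + (1/5)·(-1) = 9/5
R: (2/5)·0 + (1/5)·2 + (1/5)·8 + (1/5)·5 = 3
Highest expected payoff is 3, from R.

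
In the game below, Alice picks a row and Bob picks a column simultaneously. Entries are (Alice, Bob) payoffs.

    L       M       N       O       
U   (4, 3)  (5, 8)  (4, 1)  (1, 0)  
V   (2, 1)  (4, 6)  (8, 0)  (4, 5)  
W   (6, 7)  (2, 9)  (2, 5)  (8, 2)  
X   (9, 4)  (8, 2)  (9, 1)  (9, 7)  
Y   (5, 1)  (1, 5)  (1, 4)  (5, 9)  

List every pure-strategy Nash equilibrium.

(X, O)

Check mutual best responses: a cell is a NE iff neither player can gain by unilaterally deviating.
Alice's best responses — vs L: X (payoff 9); vs M: X (payoff 8); vs N: X (payoff 9); vs O: X (payoff 9).
Bob's best responses — vs U: M (payoff 8); vs V: M (payoff 6); vs W: M (payoff 9); vs X: O (payoff 7); vs Y: O (payoff 9).
The only mutual best response is (X, O); neither player gains by switching there.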